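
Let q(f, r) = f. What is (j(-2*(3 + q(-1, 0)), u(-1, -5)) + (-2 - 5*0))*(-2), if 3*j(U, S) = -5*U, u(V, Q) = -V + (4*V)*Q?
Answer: -28/3 ≈ -9.3333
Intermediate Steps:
u(V, Q) = -V + 4*Q*V
j(U, S) = -5*U/3 (j(U, S) = (-5*U)/3 = -5*U/3)
(j(-2*(3 + q(-1, 0)), u(-1, -5)) + (-2 - 5*0))*(-2) = (-(-10)*(3 - 1)/3 + (-2 - 5*0))*(-2) = (-(-10)*2/3 + (-2 + 0))*(-2) = (-5/3*(-4) - 2)*(-2) = (20/3 - 2)*(-2) = (14/3)*(-2) = -28/3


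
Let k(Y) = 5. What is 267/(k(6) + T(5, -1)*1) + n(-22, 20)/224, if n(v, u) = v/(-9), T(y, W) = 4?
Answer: 29915/1008 ≈ 29.678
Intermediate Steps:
n(v, u) = -v/9 (n(v, u) = v*(-⅑) = -v/9)
267/(k(6) + T(5, -1)*1) + n(-22, 20)/224 = 267/(5 + 4*1) - ⅑*(-22)/224 = 267/(5 + 4) + (22/9)*(1/224) = 267/9 + 11/1008 = 267*(⅑) + 11/1008 = 89/3 + 11/1008 = 29915/1008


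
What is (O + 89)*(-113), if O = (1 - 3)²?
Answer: -10509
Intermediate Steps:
O = 4 (O = (-2)² = 4)
(O + 89)*(-113) = (4 + 89)*(-113) = 93*(-113) = -10509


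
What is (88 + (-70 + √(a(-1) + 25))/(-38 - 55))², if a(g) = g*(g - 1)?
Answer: 68128543/8649 - 16508*√3/2883 ≈ 7867.1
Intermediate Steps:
a(g) = g*(-1 + g)
(88 + (-70 + √(a(-1) + 25))/(-38 - 55))² = (88 + (-70 + √(-(-1 - 1) + 25))/(-38 - 55))² = (88 + (-70 + √(-1*(-2) + 25))/(-93))² = (88 + (-70 + √(2 + 25))*(-1/93))² = (88 + (-70 + √27)*(-1/93))² = (88 + (-70 + 3*√3)*(-1/93))² = (88 + (70/93 - √3/31))² = (8254/93 - √3/31)²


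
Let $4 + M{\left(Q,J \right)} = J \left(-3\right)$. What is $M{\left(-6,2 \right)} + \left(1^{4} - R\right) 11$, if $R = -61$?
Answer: $672$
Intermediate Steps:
$M{\left(Q,J \right)} = -4 - 3 J$ ($M{\left(Q,J \right)} = -4 + J \left(-3\right) = -4 - 3 J$)
$M{\left(-6,2 \right)} + \left(1^{4} - R\right) 11 = \left(-4 - 6\right) + \left(1^{4} - -61\right) 11 = \left(-4 - 6\right) + \left(1 + 61\right) 11 = -10 + 62 \cdot 11 = -10 + 682 = 672$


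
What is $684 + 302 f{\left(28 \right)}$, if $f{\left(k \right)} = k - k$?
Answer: $684$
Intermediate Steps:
$f{\left(k \right)} = 0$
$684 + 302 f{\left(28 \right)} = 684 + 302 \cdot 0 = 684 + 0 = 684$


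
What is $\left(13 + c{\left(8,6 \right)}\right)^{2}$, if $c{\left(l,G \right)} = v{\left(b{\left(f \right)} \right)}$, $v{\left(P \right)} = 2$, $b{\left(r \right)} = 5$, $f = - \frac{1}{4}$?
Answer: $225$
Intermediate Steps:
$f = - \frac{1}{4}$ ($f = \left(-1\right) \frac{1}{4} = - \frac{1}{4} \approx -0.25$)
$c{\left(l,G \right)} = 2$
$\left(13 + c{\left(8,6 \right)}\right)^{2} = \left(13 + 2\right)^{2} = 15^{2} = 225$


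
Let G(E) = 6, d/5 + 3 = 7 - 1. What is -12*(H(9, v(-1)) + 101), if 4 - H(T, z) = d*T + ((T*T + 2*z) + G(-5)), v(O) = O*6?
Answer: 1260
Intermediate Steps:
d = 15 (d = -15 + 5*(7 - 1) = -15 + 5*6 = -15 + 30 = 15)
v(O) = 6*O
H(T, z) = -2 - T² - 15*T - 2*z (H(T, z) = 4 - (15*T + ((T*T + 2*z) + 6)) = 4 - (15*T + ((T² + 2*z) + 6)) = 4 - (15*T + (6 + T² + 2*z)) = 4 - (6 + T² + 2*z + 15*T) = 4 + (-6 - T² - 15*T - 2*z) = -2 - T² - 15*T - 2*z)
-12*(H(9, v(-1)) + 101) = -12*((-2 - 1*9² - 15*9 - 12*(-1)) + 101) = -12*((-2 - 1*81 - 135 - 2*(-6)) + 101) = -12*((-2 - 81 - 135 + 12) + 101) = -12*(-206 + 101) = -12*(-105) = 1260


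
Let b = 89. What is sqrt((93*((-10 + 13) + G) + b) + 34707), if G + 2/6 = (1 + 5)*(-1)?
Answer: sqrt(34486) ≈ 185.70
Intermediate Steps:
G = -19/3 (G = -1/3 + (1 + 5)*(-1) = -1/3 + 6*(-1) = -1/3 - 6 = -19/3 ≈ -6.3333)
sqrt((93*((-10 + 13) + G) + b) + 34707) = sqrt((93*((-10 + 13) - 19/3) + 89) + 34707) = sqrt((93*(3 - 19/3) + 89) + 34707) = sqrt((93*(-10/3) + 89) + 34707) = sqrt((-310 + 89) + 34707) = sqrt(-221 + 34707) = sqrt(34486)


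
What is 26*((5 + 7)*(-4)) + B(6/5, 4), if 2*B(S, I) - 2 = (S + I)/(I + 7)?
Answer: -68572/55 ≈ -1246.8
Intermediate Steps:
B(S, I) = 1 + (I + S)/(2*(7 + I)) (B(S, I) = 1 + ((S + I)/(I + 7))/2 = 1 + ((I + S)/(7 + I))/2 = 1 + (I + S)/(2*(7 + I)))
26*((5 + 7)*(-4)) + B(6/5, 4) = 26*((5 + 7)*(-4)) + (14 + 6/5 + 3*4)/(2*(7 + 4)) = 26*(12*(-4)) + (½)*(14 + 6*(⅕) + 12)/11 = 26*(-48) + (½)*(1/11)*(14 + 6/5 + 12) = -1248 + (½)*(1/11)*(136/5) = -1248 + 68/55 = -68572/55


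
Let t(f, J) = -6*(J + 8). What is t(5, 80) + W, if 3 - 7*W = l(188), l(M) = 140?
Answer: -3833/7 ≈ -547.57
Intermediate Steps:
W = -137/7 (W = 3/7 - ⅐*140 = 3/7 - 20 = -137/7 ≈ -19.571)
t(f, J) = -48 - 6*J (t(f, J) = -6*(8 + J) = -48 - 6*J)
t(5, 80) + W = (-48 - 6*80) - 137/7 = (-48 - 480) - 137/7 = -528 - 137/7 = -3833/7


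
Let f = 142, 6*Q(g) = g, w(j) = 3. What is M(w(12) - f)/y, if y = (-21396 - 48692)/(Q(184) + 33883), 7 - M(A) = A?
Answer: -7427093/105132 ≈ -70.645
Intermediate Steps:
Q(g) = g/6
M(A) = 7 - A
y = -210264/101741 (y = (-21396 - 48692)/((1/6)*184 + 33883) = -70088/(92/3 + 33883) = -70088/101741/3 = -70088*3/101741 = -210264/101741 ≈ -2.0667)
M(w(12) - f)/y = (7 - (3 - 1*142))/(-210264/101741) = (7 - (3 - 142))*(-101741/210264) = (7 - 1*(-139))*(-101741/210264) = (7 + 139)*(-101741/210264) = 146*(-101741/210264) = -7427093/105132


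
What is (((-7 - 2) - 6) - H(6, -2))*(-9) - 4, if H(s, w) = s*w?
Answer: 23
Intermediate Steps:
(((-7 - 2) - 6) - H(6, -2))*(-9) - 4 = (((-7 - 2) - 6) - 6*(-2))*(-9) - 4 = ((-9 - 6) - 1*(-12))*(-9) - 4 = (-15 + 12)*(-9) - 4 = -3*(-9) - 4 = 27 - 4 = 23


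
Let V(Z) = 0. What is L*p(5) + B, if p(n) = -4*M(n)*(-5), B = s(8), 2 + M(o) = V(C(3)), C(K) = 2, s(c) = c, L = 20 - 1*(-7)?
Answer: -1072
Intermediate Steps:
L = 27 (L = 20 + 7 = 27)
M(o) = -2 (M(o) = -2 + 0 = -2)
B = 8
p(n) = -40 (p(n) = -4*(-2)*(-5) = 8*(-5) = -40)
L*p(5) + B = 27*(-40) + 8 = -1080 + 8 = -1072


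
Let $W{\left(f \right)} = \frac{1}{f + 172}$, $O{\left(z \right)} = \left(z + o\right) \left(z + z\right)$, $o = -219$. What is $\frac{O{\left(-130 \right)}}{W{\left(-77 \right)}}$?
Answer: $8620300$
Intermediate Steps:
$O{\left(z \right)} = 2 z \left(-219 + z\right)$ ($O{\left(z \right)} = \left(z - 219\right) \left(z + z\right) = \left(-219 + z\right) 2 z = 2 z \left(-219 + z\right)$)
$W{\left(f \right)} = \frac{1}{172 + f}$
$\frac{O{\left(-130 \right)}}{W{\left(-77 \right)}} = \frac{2 \left(-130\right) \left(-219 - 130\right)}{\frac{1}{172 - 77}} = \frac{2 \left(-130\right) \left(-349\right)}{\frac{1}{95}} = 90740 \frac{1}{\frac{1}{95}} = 90740 \cdot 95 = 8620300$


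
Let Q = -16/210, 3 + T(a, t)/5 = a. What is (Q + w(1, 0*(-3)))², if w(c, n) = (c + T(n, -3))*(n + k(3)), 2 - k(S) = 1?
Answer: 2184484/11025 ≈ 198.14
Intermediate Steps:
k(S) = 1 (k(S) = 2 - 1*1 = 2 - 1 = 1)
T(a, t) = -15 + 5*a
w(c, n) = (1 + n)*(-15 + c + 5*n) (w(c, n) = (c + (-15 + 5*n))*(n + 1) = (-15 + c + 5*n)*(1 + n) = (1 + n)*(-15 + c + 5*n))
Q = -8/105 (Q = -16*1/210 = -8/105 ≈ -0.076190)
(Q + w(1, 0*(-3)))² = (-8/105 + (-15 + 1 - 0*(-3) + 5*(0*(-3))² + 1*(0*(-3))))² = (-8/105 + (-15 + 1 - 10*0 + 5*0² + 1*0))² = (-8/105 + (-15 + 1 + 0 + 5*0 + 0))² = (-8/105 + (-15 + 1 + 0 + 0 + 0))² = (-8/105 - 14)² = (-1478/105)² = 2184484/11025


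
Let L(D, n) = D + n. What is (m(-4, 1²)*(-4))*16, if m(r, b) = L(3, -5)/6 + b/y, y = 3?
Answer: 0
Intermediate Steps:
m(r, b) = -⅓ + b/3 (m(r, b) = (3 - 5)/6 + b/3 = -2*⅙ + b*(⅓) = -⅓ + b/3)
(m(-4, 1²)*(-4))*16 = ((-⅓ + (⅓)*1²)*(-4))*16 = ((-⅓ + (⅓)*1)*(-4))*16 = ((-⅓ + ⅓)*(-4))*16 = (0*(-4))*16 = 0*16 = 0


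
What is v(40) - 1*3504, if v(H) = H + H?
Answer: -3424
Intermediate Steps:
v(H) = 2*H
v(40) - 1*3504 = 2*40 - 1*3504 = 80 - 3504 = -3424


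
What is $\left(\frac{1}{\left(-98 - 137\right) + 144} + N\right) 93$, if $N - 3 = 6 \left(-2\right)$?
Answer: $- \frac{76260}{91} \approx -838.02$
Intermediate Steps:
$N = -9$ ($N = 3 + 6 \left(-2\right) = 3 - 12 = -9$)
$\left(\frac{1}{\left(-98 - 137\right) + 144} + N\right) 93 = \left(\frac{1}{\left(-98 - 137\right) + 144} - 9\right) 93 = \left(\frac{1}{-235 + 144} - 9\right) 93 = \left(\frac{1}{-91} - 9\right) 93 = \left(- \frac{1}{91} - 9\right) 93 = \left(- \frac{820}{91}\right) 93 = - \frac{76260}{91}$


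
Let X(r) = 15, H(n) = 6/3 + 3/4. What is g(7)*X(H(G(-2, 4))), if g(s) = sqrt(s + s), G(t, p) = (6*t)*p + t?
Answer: 15*sqrt(14) ≈ 56.125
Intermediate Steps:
G(t, p) = t + 6*p*t (G(t, p) = 6*p*t + t = t + 6*p*t)
H(n) = 11/4 (H(n) = 6*(1/3) + 3*(1/4) = 2 + 3/4 = 11/4)
g(s) = sqrt(2)*sqrt(s) (g(s) = sqrt(2*s) = sqrt(2)*sqrt(s))
g(7)*X(H(G(-2, 4))) = (sqrt(2)*sqrt(7))*15 = sqrt(14)*15 = 15*sqrt(14)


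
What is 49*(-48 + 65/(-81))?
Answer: -193697/81 ≈ -2391.3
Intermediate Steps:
49*(-48 + 65/(-81)) = 49*(-48 + 65*(-1/81)) = 49*(-48 - 65/81) = 49*(-3953/81) = -193697/81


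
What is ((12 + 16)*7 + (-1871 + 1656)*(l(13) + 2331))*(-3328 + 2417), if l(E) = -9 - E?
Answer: 452073729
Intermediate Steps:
((12 + 16)*7 + (-1871 + 1656)*(l(13) + 2331))*(-3328 + 2417) = ((12 + 16)*7 + (-1871 + 1656)*((-9 - 1*13) + 2331))*(-3328 + 2417) = (28*7 - 215*((-9 - 13) + 2331))*(-911) = (196 - 215*(-22 + 2331))*(-911) = (196 - 215*2309)*(-911) = (196 - 496435)*(-911) = -496239*(-911) = 452073729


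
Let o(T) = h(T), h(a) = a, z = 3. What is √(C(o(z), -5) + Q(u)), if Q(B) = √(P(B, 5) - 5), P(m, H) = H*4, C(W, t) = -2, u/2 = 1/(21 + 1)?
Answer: √(-2 + √15) ≈ 1.3686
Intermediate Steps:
o(T) = T
u = 1/11 (u = 2/(21 + 1) = 2/22 = 2*(1/22) = 1/11 ≈ 0.090909)
P(m, H) = 4*H
Q(B) = √15 (Q(B) = √(4*5 - 5) = √(20 - 5) = √15)
√(C(o(z), -5) + Q(u)) = √(-2 + √15)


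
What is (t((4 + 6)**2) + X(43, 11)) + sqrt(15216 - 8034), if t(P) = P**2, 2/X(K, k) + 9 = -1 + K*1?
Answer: 330002/33 + 3*sqrt(798) ≈ 10085.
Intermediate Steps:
X(K, k) = 2/(-10 + K) (X(K, k) = 2/(-9 + (-1 + K*1)) = 2/(-9 + (-1 + K)) = 2/(-10 + K))
(t((4 + 6)**2) + X(43, 11)) + sqrt(15216 - 8034) = (((4 + 6)**2)**2 + 2/(-10 + 43)) + sqrt(15216 - 8034) = ((10**2)**2 + 2/33) + sqrt(7182) = (100**2 + 2*(1/33)) + 3*sqrt(798) = (10000 + 2/33) + 3*sqrt(798) = 330002/33 + 3*sqrt(798)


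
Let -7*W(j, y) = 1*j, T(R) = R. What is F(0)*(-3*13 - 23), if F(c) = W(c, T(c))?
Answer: 0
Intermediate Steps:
W(j, y) = -j/7
F(c) = -c/7
F(0)*(-3*13 - 23) = (-1/7*0)*(-3*13 - 23) = 0*(-39 - 23) = 0*(-62) = 0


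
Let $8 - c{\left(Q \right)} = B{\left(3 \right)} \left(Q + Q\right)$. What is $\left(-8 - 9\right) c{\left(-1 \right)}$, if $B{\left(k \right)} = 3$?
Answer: $-238$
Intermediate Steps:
$c{\left(Q \right)} = 8 - 6 Q$ ($c{\left(Q \right)} = 8 - 3 \left(Q + Q\right) = 8 - 3 \cdot 2 Q = 8 - 6 Q$)
$\left(-8 - 9\right) c{\left(-1 \right)} = \left(-8 - 9\right) \left(8 - -6\right) = - 17 \left(8 + 6\right) = \left(-17\right) 14 = -238$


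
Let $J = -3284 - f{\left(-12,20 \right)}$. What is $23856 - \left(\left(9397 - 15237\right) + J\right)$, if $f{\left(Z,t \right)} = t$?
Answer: $33000$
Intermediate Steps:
$J = -3304$ ($J = -3284 - 20 = -3304$)
$23856 - \left(\left(9397 - 15237\right) + J\right) = 23856 - \left(\left(9397 - 15237\right) - 3304\right) = 23856 - \left(-5840 - 3304\right) = 23856 - -9144 = 23856 + 9144 = 33000$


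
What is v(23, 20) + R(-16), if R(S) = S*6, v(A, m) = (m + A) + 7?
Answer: -46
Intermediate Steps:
v(A, m) = 7 + A + m (v(A, m) = (A + m) + 7 = 7 + A + m)
R(S) = 6*S
v(23, 20) + R(-16) = (7 + 23 + 20) + 6*(-16) = 50 - 96 = -46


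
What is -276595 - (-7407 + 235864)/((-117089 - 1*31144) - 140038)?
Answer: -79734088788/288271 ≈ -2.7659e+5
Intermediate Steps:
-276595 - (-7407 + 235864)/((-117089 - 1*31144) - 140038) = -276595 - 228457/((-117089 - 31144) - 140038) = -276595 - 228457/(-148233 - 140038) = -276595 - 228457/(-288271) = -276595 - 228457*(-1)/288271 = -276595 - 1*(-228457/288271) = -276595 + 228457/288271 = -79734088788/288271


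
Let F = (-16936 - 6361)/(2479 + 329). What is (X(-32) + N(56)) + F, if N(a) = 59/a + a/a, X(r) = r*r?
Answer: 10002515/9828 ≈ 1017.8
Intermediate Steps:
F = -23297/2808 ≈ -8.2966
X(r) = r**2
N(a) = 1 + 59/a (N(a) = 59/a + 1 = 1 + 59/a)
(X(-32) + N(56)) + F = ((-32)**2 + (59 + 56)/56) - 23297/2808 = (1024 + (1/56)*115) - 23297/2808 = (1024 + 115/56) - 23297/2808 = 57459/56 - 23297/2808 = 10002515/9828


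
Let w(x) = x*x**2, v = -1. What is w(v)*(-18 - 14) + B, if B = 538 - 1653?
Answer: -1083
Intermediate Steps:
w(x) = x**3
B = -1115
w(v)*(-18 - 14) + B = (-1)**3*(-18 - 14) - 1115 = -1*(-32) - 1115 = 32 - 1115 = -1083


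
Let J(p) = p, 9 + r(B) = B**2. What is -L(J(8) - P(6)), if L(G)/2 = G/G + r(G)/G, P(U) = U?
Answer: 3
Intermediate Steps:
r(B) = -9 + B**2
L(G) = 2 + 2*(-9 + G**2)/G (L(G) = 2*(G/G + (-9 + G**2)/G) = 2*(1 + (-9 + G**2)/G) = 2 + 2*(-9 + G**2)/G)
-L(J(8) - P(6)) = -(2 - 18/(8 - 1*6) + 2*(8 - 1*6)) = -(2 - 18/(8 - 6) + 2*(8 - 6)) = -(2 - 18/2 + 2*2) = -(2 - 18*1/2 + 4) = -(2 - 9 + 4) = -1*(-3) = 3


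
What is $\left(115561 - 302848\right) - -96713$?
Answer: $-90574$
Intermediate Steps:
$\left(115561 - 302848\right) - -96713 = -187287 + \left(-51245 + 147958\right) = -187287 + 96713 = -90574$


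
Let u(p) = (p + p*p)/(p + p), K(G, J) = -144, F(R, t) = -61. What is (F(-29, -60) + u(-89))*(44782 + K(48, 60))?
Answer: -4686990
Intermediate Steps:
u(p) = (p + p²)/(2*p) (u(p) = (p + p²)/((2*p)) = (p + p²)*(1/(2*p)) = (p + p²)/(2*p))
(F(-29, -60) + u(-89))*(44782 + K(48, 60)) = (-61 + (½ + (½)*(-89)))*(44782 - 144) = (-61 + (½ - 89/2))*44638 = (-61 - 44)*44638 = -105*44638 = -4686990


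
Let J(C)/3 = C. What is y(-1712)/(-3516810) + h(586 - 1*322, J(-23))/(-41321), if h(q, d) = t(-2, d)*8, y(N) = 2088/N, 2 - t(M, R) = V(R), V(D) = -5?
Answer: -2006412679/1480860699340 ≈ -0.0013549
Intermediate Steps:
t(M, R) = 7 (t(M, R) = 2 - 1*(-5) = 2 + 5 = 7)
J(C) = 3*C
h(q, d) = 56 (h(q, d) = 7*8 = 56)
y(-1712)/(-3516810) + h(586 - 1*322, J(-23))/(-41321) = (2088/(-1712))/(-3516810) + 56/(-41321) = (2088*(-1/1712))*(-1/3516810) + 56*(-1/41321) = -261/214*(-1/3516810) - 8/5903 = 87/250865780 - 8/5903 = -2006412679/1480860699340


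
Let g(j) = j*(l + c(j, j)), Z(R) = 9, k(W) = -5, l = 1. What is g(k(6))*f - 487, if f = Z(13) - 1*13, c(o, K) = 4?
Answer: -387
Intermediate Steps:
f = -4 (f = 9 - 1*13 = 9 - 13 = -4)
g(j) = 5*j (g(j) = j*(1 + 4) = j*5 = 5*j)
g(k(6))*f - 487 = (5*(-5))*(-4) - 487 = -25*(-4) - 487 = 100 - 487 = -387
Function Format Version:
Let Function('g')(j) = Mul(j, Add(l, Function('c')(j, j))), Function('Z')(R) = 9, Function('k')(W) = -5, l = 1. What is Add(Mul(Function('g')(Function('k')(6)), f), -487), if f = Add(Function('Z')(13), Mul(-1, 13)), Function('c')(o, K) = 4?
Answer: -387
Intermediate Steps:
f = -4 (f = Add(9, Mul(-1, 13)) = Add(9, -13) = -4)
Function('g')(j) = Mul(5, j) (Function('g')(j) = Mul(j, Add(1, 4)) = Mul(j, 5) = Mul(5, j))
Add(Mul(Function('g')(Function('k')(6)), f), -487) = Add(Mul(Mul(5, -5), -4), -487) = Add(Mul(-25, -4), -487) = Add(100, -487) = -387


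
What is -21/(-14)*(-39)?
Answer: -117/2 ≈ -58.500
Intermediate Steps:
-21/(-14)*(-39) = -21*(-1/14)*(-39) = (3/2)*(-39) = -117/2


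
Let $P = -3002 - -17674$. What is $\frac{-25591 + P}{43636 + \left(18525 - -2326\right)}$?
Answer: $- \frac{10919}{64487} \approx -0.16932$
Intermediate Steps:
$P = 14672$ ($P = -3002 + 17674 = 14672$)
$\frac{-25591 + P}{43636 + \left(18525 - -2326\right)} = \frac{-25591 + 14672}{43636 + \left(18525 - -2326\right)} = - \frac{10919}{43636 + \left(18525 + 2326\right)} = - \frac{10919}{43636 + 20851} = - \frac{10919}{64487}$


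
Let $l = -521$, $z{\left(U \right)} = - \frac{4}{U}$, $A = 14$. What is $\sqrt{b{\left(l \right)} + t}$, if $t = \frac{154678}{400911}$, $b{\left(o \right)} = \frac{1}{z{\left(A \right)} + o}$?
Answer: $\frac{\sqrt{821598214223641155}}{1462924239} \approx 0.61959$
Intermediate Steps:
$b{\left(o \right)} = \frac{1}{- \frac{2}{7} + o}$ ($b{\left(o \right)} = \frac{1}{- \frac{4}{14} + o} = \frac{1}{\left(-4\right) \frac{1}{14} + o} = \frac{1}{- \frac{2}{7} + o}$)
$t = \frac{154678}{400911}$ ($t = 154678 \cdot \frac{1}{400911} = \frac{154678}{400911} \approx 0.38582$)
$\sqrt{b{\left(l \right)} + t} = \sqrt{\frac{7}{-2 + 7 \left(-521\right)} + \frac{154678}{400911}} = \sqrt{\frac{7}{-2 - 3647} + \frac{154678}{400911}} = \sqrt{\frac{7}{-3649} + \frac{154678}{400911}} = \sqrt{7 \left(- \frac{1}{3649}\right) + \frac{154678}{400911}} = \sqrt{- \frac{7}{3649} + \frac{154678}{400911}} = \sqrt{\frac{561613645}{1462924239}} = \frac{\sqrt{821598214223641155}}{1462924239}$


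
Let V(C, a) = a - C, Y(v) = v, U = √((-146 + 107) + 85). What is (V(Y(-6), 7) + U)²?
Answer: (13 + √46)² ≈ 391.34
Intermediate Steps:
U = √46 (U = √(-39 + 85) = √46 ≈ 6.7823)
(V(Y(-6), 7) + U)² = ((7 - 1*(-6)) + √46)² = ((7 + 6) + √46)² = (13 + √46)²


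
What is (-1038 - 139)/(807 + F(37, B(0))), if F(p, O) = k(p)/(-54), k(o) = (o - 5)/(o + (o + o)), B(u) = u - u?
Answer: -3527469/2418563 ≈ -1.4585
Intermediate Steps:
B(u) = 0
k(o) = (-5 + o)/(3*o) (k(o) = (-5 + o)/(o + 2*o) = (-5 + o)/((3*o)) = (-5 + o)*(1/(3*o)) = (-5 + o)/(3*o))
F(p, O) = -(-5 + p)/(162*p) (F(p, O) = ((-5 + p)/(3*p))/(-54) = ((-5 + p)/(3*p))*(-1/54) = -(-5 + p)/(162*p))
(-1038 - 139)/(807 + F(37, B(0))) = (-1038 - 139)/(807 + (1/162)*(5 - 1*37)/37) = -1177/(807 + (1/162)*(1/37)*(5 - 37)) = -1177/(807 + (1/162)*(1/37)*(-32)) = -1177/(807 - 16/2997) = -1177/2418563/2997 = -1177*2997/2418563 = -3527469/2418563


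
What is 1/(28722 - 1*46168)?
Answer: -1/17446 ≈ -5.7320e-5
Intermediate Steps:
1/(28722 - 1*46168) = 1/(28722 - 46168) = 1/(-17446) = -1/17446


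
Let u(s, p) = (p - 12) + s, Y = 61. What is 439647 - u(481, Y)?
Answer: 439117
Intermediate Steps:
u(s, p) = -12 + p + s (u(s, p) = (-12 + p) + s = -12 + p + s)
439647 - u(481, Y) = 439647 - (-12 + 61 + 481) = 439647 - 1*530 = 439647 - 530 = 439117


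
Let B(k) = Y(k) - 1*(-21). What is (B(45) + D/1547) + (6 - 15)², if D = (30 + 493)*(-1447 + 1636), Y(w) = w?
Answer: 46608/221 ≈ 210.90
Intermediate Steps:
D = 98847 (D = 523*189 = 98847)
B(k) = 21 + k (B(k) = k - 1*(-21) = k + 21 = 21 + k)
(B(45) + D/1547) + (6 - 15)² = ((21 + 45) + 98847/1547) + (6 - 15)² = (66 + 98847*(1/1547)) + (-9)² = (66 + 14121/221) + 81 = 28707/221 + 81 = 46608/221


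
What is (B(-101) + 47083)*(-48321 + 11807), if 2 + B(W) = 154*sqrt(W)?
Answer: -1719115634 - 5623156*I*sqrt(101) ≈ -1.7191e+9 - 5.6512e+7*I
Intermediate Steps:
B(W) = -2 + 154*sqrt(W)
(B(-101) + 47083)*(-48321 + 11807) = ((-2 + 154*sqrt(-101)) + 47083)*(-48321 + 11807) = ((-2 + 154*(I*sqrt(101))) + 47083)*(-36514) = ((-2 + 154*I*sqrt(101)) + 47083)*(-36514) = (47081 + 154*I*sqrt(101))*(-36514) = -1719115634 - 5623156*I*sqrt(101)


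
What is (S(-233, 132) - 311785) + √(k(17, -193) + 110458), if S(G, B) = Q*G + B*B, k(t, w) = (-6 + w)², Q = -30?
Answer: -287371 + √150059 ≈ -2.8698e+5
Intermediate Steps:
S(G, B) = B² - 30*G (S(G, B) = -30*G + B*B = -30*G + B² = B² - 30*G)
(S(-233, 132) - 311785) + √(k(17, -193) + 110458) = ((132² - 30*(-233)) - 311785) + √((-6 - 193)² + 110458) = ((17424 + 6990) - 311785) + √((-199)² + 110458) = (24414 - 311785) + √(39601 + 110458) = -287371 + √150059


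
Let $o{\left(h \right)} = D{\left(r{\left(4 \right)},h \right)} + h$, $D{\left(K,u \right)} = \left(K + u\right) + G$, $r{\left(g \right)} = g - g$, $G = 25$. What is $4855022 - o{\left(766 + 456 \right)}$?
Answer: $4852553$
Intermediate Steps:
$r{\left(g \right)} = 0$
$D{\left(K,u \right)} = 25 + K + u$ ($D{\left(K,u \right)} = \left(K + u\right) + 25 = 25 + K + u$)
$o{\left(h \right)} = 25 + 2 h$ ($o{\left(h \right)} = \left(25 + 0 + h\right) + h = \left(25 + h\right) + h = 25 + 2 h$)
$4855022 - o{\left(766 + 456 \right)} = 4855022 - \left(25 + 2 \left(766 + 456\right)\right) = 4855022 - \left(25 + 2 \cdot 1222\right) = 4855022 - \left(25 + 2444\right) = 4855022 - 2469 = 4852553$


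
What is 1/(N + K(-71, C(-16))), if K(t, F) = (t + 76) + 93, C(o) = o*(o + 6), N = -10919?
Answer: -1/10821 ≈ -9.2413e-5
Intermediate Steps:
C(o) = o*(6 + o)
K(t, F) = 169 + t (K(t, F) = (76 + t) + 93 = 169 + t)
1/(N + K(-71, C(-16))) = 1/(-10919 + (169 - 71)) = 1/(-10919 + 98) = 1/(-10821) = -1/10821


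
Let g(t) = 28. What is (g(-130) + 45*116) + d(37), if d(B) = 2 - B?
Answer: 5213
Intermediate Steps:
(g(-130) + 45*116) + d(37) = (28 + 45*116) + (2 - 1*37) = (28 + 5220) + (2 - 37) = 5248 - 35 = 5213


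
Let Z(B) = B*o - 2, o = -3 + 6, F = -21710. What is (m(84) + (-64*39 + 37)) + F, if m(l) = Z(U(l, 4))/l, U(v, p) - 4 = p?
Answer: -1015087/42 ≈ -24169.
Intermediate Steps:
o = 3
U(v, p) = 4 + p
Z(B) = -2 + 3*B (Z(B) = B*3 - 2 = 3*B - 2 = -2 + 3*B)
m(l) = 22/l (m(l) = (-2 + 3*(4 + 4))/l = (-2 + 3*8)/l = (-2 + 24)/l = 22/l)
(m(84) + (-64*39 + 37)) + F = (22/84 + (-64*39 + 37)) - 21710 = (22*(1/84) + (-2496 + 37)) - 21710 = (11/42 - 2459) - 21710 = -103267/42 - 21710 = -1015087/42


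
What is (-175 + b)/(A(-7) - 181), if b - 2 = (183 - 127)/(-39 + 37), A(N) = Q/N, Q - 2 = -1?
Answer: 1407/1268 ≈ 1.1096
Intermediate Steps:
Q = 1 (Q = 2 - 1 = 1)
A(N) = 1/N
b = -26 (b = 2 + (183 - 127)/(-39 + 37) = 2 + 56/(-2) = 2 + 56*(-½) = 2 - 28 = -26)
(-175 + b)/(A(-7) - 181) = (-175 - 26)/(1/(-7) - 181) = -201/(-⅐ - 181) = -201/(-1268/7) = -201*(-7/1268) = 1407/1268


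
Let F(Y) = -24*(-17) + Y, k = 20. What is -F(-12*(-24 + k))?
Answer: -456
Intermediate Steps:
F(Y) = 408 + Y
-F(-12*(-24 + k)) = -(408 - 12*(-24 + 20)) = -(408 - 12*(-4)) = -(408 + 48) = -1*456 = -456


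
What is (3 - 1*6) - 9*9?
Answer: -84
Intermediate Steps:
(3 - 1*6) - 9*9 = (3 - 6) - 81 = -3 - 81 = -84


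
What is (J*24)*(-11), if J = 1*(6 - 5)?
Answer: -264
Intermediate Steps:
J = 1 (J = 1*1 = 1)
(J*24)*(-11) = (1*24)*(-11) = 24*(-11) = -264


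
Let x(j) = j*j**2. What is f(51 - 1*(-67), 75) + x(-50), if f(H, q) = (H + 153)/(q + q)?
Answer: -18749729/150 ≈ -1.2500e+5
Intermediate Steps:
x(j) = j**3
f(H, q) = (153 + H)/(2*q) (f(H, q) = (153 + H)/((2*q)) = (153 + H)*(1/(2*q)) = (153 + H)/(2*q))
f(51 - 1*(-67), 75) + x(-50) = (1/2)*(153 + (51 - 1*(-67)))/75 + (-50)**3 = (1/2)*(1/75)*(153 + (51 + 67)) - 125000 = (1/2)*(1/75)*(153 + 118) - 125000 = (1/2)*(1/75)*271 - 125000 = 271/150 - 125000 = -18749729/150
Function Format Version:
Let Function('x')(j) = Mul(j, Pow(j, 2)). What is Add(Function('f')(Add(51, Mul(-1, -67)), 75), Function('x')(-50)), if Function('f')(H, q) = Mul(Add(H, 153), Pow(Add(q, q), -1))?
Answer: Rational(-18749729, 150) ≈ -1.2500e+5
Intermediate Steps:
Function('x')(j) = Pow(j, 3)
Function('f')(H, q) = Mul(Rational(1, 2), Pow(q, -1), Add(153, H)) (Function('f')(H, q) = Mul(Add(153, H), Pow(Mul(2, q), -1)) = Mul(Add(153, H), Mul(Rational(1, 2), Pow(q, -1))) = Mul(Rational(1, 2), Pow(q, -1), Add(153, H)))
Add(Function('f')(Add(51, Mul(-1, -67)), 75), Function('x')(-50)) = Add(Mul(Rational(1, 2), Pow(75, -1), Add(153, Add(51, Mul(-1, -67)))), Pow(-50, 3)) = Add(Mul(Rational(1, 2), Rational(1, 75), Add(153, Add(51, 67))), -125000) = Add(Mul(Rational(1, 2), Rational(1, 75), Add(153, 118)), -125000) = Add(Mul(Rational(1, 2), Rational(1, 75), 271), -125000) = Add(Rational(271, 150), -125000) = Rational(-18749729, 150)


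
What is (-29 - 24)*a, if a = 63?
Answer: -3339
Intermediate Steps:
(-29 - 24)*a = (-29 - 24)*63 = -53*63 = -3339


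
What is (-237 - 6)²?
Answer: 59049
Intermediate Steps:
(-237 - 6)² = (-243)² = 59049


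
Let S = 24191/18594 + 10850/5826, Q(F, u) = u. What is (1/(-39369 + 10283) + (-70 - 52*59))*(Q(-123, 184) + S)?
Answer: -308425172014188463/525141156564 ≈ -5.8732e+5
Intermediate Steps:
S = 57113611/18054774 (S = 24191*(1/18594) + 10850*(1/5826) = 24191/18594 + 5425/2913 = 57113611/18054774 ≈ 3.1634)
(1/(-39369 + 10283) + (-70 - 52*59))*(Q(-123, 184) + S) = (1/(-39369 + 10283) + (-70 - 52*59))*(184 + 57113611/18054774) = (1/(-29086) + (-70 - 3068))*(3379192027/18054774) = (-1/29086 - 3138)*(3379192027/18054774) = -91271869/29086*3379192027/18054774 = -308425172014188463/525141156564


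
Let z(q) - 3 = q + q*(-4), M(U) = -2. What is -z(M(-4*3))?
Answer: -9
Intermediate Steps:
z(q) = 3 - 3*q (z(q) = 3 + (q + q*(-4)) = 3 + (q - 4*q) = 3 - 3*q)
-z(M(-4*3)) = -(3 - 3*(-2)) = -(3 + 6) = -1*9 = -9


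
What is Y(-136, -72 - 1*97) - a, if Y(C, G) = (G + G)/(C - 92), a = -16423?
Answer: 1872391/114 ≈ 16424.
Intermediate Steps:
Y(C, G) = 2*G/(-92 + C) (Y(C, G) = (2*G)/(-92 + C) = 2*G/(-92 + C))
Y(-136, -72 - 1*97) - a = 2*(-72 - 1*97)/(-92 - 136) - 1*(-16423) = 2*(-72 - 97)/(-228) + 16423 = 2*(-169)*(-1/228) + 16423 = 169/114 + 16423 = 1872391/114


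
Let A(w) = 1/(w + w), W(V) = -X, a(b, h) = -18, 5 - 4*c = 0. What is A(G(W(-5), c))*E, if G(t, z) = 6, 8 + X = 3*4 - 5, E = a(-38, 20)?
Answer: -3/2 ≈ -1.5000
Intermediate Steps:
c = 5/4 (c = 5/4 - ¼*0 = 5/4 + 0 = 5/4 ≈ 1.2500)
E = -18
X = -1 (X = -8 + (3*4 - 5) = -8 + (12 - 5) = -8 + 7 = -1)
W(V) = 1 (W(V) = -1*(-1) = 1)
A(w) = 1/(2*w)
A(G(W(-5), c))*E = ((½)/6)*(-18) = ((½)*(⅙))*(-18) = (1/12)*(-18) = -3/2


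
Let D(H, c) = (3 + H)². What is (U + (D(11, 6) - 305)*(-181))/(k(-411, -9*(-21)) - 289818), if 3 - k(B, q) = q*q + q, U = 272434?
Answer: -292163/325725 ≈ -0.89696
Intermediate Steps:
k(B, q) = 3 - q - q² (k(B, q) = 3 - (q*q + q) = 3 - (q² + q) = 3 - (q + q²) = 3 + (-q - q²) = 3 - q - q²)
(U + (D(11, 6) - 305)*(-181))/(k(-411, -9*(-21)) - 289818) = (272434 + ((3 + 11)² - 305)*(-181))/((3 - (-9)*(-21) - (-9*(-21))²) - 289818) = (272434 + (14² - 305)*(-181))/((3 - 1*189 - 1*189²) - 289818) = (272434 + (196 - 305)*(-181))/((3 - 189 - 1*35721) - 289818) = (272434 - 109*(-181))/((3 - 189 - 35721) - 289818) = (272434 + 19729)/(-35907 - 289818) = 292163/(-325725) = 292163*(-1/325725) = -292163/325725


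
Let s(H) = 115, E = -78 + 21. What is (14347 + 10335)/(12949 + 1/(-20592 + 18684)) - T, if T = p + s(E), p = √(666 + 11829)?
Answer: -2794176209/24706691 - 7*√255 ≈ -224.88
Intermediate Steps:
E = -57
p = 7*√255 (p = √12495 = 7*√255 ≈ 111.78)
T = 115 + 7*√255 (T = 7*√255 + 115 = 115 + 7*√255 ≈ 226.78)
(14347 + 10335)/(12949 + 1/(-20592 + 18684)) - T = (14347 + 10335)/(12949 + 1/(-20592 + 18684)) - (115 + 7*√255) = 24682/(12949 + 1/(-1908)) + (-115 - 7*√255) = 24682/(12949 - 1/1908) + (-115 - 7*√255) = 24682/(24706691/1908) + (-115 - 7*√255) = 24682*(1908/24706691) + (-115 - 7*√255) = 47093256/24706691 + (-115 - 7*√255) = -2794176209/24706691 - 7*√255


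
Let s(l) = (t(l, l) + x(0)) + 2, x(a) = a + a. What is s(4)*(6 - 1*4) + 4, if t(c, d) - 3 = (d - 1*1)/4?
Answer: 31/2 ≈ 15.500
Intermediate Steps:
t(c, d) = 11/4 + d/4 (t(c, d) = 3 + (d - 1*1)/4 = 3 + (d - 1)*(1/4) = 3 + (-1 + d)*(1/4) = 3 + (-1/4 + d/4) = 11/4 + d/4)
x(a) = 2*a
s(l) = 19/4 + l/4 (s(l) = ((11/4 + l/4) + 2*0) + 2 = ((11/4 + l/4) + 0) + 2 = (11/4 + l/4) + 2 = 19/4 + l/4)
s(4)*(6 - 1*4) + 4 = (19/4 + (1/4)*4)*(6 - 1*4) + 4 = (19/4 + 1)*(6 - 4) + 4 = (23/4)*2 + 4 = 23/2 + 4 = 31/2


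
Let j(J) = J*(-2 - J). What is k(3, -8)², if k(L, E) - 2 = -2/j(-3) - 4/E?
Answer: 361/36 ≈ 10.028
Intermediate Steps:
k(L, E) = 8/3 - 4/E (k(L, E) = 2 + (-2*1/(3*(2 - 3)) - 4/E) = 2 + (-2/((-1*(-3)*(-1))) - 4/E) = 2 + (-2/(-3) - 4/E) = 2 + (-2*(-⅓) - 4/E) = 2 + (⅔ - 4/E) = 8/3 - 4/E)
k(3, -8)² = (8/3 - 4/(-8))² = (8/3 - 4*(-⅛))² = (8/3 + ½)² = (19/6)² = 361/36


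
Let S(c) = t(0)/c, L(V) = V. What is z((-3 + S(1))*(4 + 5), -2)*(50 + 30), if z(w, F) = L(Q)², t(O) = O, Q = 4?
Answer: 1280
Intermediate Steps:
S(c) = 0 (S(c) = 0/c = 0)
z(w, F) = 16 (z(w, F) = 4² = 16)
z((-3 + S(1))*(4 + 5), -2)*(50 + 30) = 16*(50 + 30) = 16*80 = 1280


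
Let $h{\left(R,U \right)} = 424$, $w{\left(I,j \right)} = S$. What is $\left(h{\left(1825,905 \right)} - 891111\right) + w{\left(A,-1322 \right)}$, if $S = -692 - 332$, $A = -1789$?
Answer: $-891711$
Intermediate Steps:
$S = -1024$
$w{\left(I,j \right)} = -1024$
$\left(h{\left(1825,905 \right)} - 891111\right) + w{\left(A,-1322 \right)} = \left(424 - 891111\right) - 1024 = -890687 - 1024 = -891711$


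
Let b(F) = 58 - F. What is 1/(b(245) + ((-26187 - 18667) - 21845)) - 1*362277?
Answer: -24231259423/66886 ≈ -3.6228e+5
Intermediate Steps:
1/(b(245) + ((-26187 - 18667) - 21845)) - 1*362277 = 1/((58 - 1*245) + ((-26187 - 18667) - 21845)) - 1*362277 = 1/((58 - 245) + (-44854 - 21845)) - 362277 = 1/(-187 - 66699) - 362277 = 1/(-66886) - 362277 = -1/66886 - 362277 = -24231259423/66886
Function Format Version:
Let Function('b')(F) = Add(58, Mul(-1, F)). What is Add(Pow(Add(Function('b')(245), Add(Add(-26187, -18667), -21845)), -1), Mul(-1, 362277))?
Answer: Rational(-24231259423, 66886) ≈ -3.6228e+5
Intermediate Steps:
Add(Pow(Add(Function('b')(245), Add(Add(-26187, -18667), -21845)), -1), Mul(-1, 362277)) = Add(Pow(Add(Add(58, Mul(-1, 245)), Add(Add(-26187, -18667), -21845)), -1), Mul(-1, 362277)) = Add(Pow(Add(Add(58, -245), Add(-44854, -21845)), -1), -362277) = Add(Pow(Add(-187, -66699), -1), -362277) = Add(Pow(-66886, -1), -362277) = Add(Rational(-1, 66886), -362277) = Rational(-24231259423, 66886)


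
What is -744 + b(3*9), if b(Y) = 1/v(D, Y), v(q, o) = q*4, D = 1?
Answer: -2975/4 ≈ -743.75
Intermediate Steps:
v(q, o) = 4*q
b(Y) = 1/4 (b(Y) = 1/(4*1) = 1/4)
-744 + b(3*9) = -744 + 1/4 = -2975/4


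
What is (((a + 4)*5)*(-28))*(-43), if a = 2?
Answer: 36120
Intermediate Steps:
(((a + 4)*5)*(-28))*(-43) = (((2 + 4)*5)*(-28))*(-43) = ((6*5)*(-28))*(-43) = (30*(-28))*(-43) = -840*(-43) = 36120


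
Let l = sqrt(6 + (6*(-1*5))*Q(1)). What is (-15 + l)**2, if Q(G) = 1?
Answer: 201 - 60*I*sqrt(6) ≈ 201.0 - 146.97*I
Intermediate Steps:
l = 2*I*sqrt(6) (l = sqrt(6 + (6*(-1*5))*1) = sqrt(6 + (6*(-5))*1) = sqrt(6 - 30*1) = sqrt(6 - 30) = sqrt(-24) = 2*I*sqrt(6) ≈ 4.899*I)
(-15 + l)**2 = (-15 + 2*I*sqrt(6))**2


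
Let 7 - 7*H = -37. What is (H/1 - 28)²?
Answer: 23104/49 ≈ 471.51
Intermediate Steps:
H = 44/7 (H = 1 - ⅐*(-37) = 1 + 37/7 = 44/7 ≈ 6.2857)
(H/1 - 28)² = ((44/7)/1 - 28)² = ((44/7)*1 - 28)² = (44/7 - 28)² = (-152/7)² = 23104/49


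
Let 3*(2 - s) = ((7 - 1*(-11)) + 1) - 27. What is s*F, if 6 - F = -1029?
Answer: 4830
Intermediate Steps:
s = 14/3 (s = 2 - (((7 - 1*(-11)) + 1) - 27)/3 = 2 - (((7 + 11) + 1) - 27)/3 = 2 - ((18 + 1) - 27)/3 = 2 - (19 - 27)/3 = 2 - ⅓*(-8) = 2 + 8/3 = 14/3 ≈ 4.6667)
F = 1035 (F = 6 - 1*(-1029) = 6 + 1029 = 1035)
s*F = (14/3)*1035 = 4830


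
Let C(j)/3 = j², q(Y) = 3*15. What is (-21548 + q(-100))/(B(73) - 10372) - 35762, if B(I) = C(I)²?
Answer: -9139830149817/255573797 ≈ -35762.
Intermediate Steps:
q(Y) = 45
C(j) = 3*j²
B(I) = 9*I⁴ (B(I) = (3*I²)² = 9*I⁴)
(-21548 + q(-100))/(B(73) - 10372) - 35762 = (-21548 + 45)/(9*73⁴ - 10372) - 35762 = -21503/(9*28398241 - 10372) - 35762 = -21503/(255584169 - 10372) - 35762 = -21503/255573797 - 35762 = -9139830149817/255573797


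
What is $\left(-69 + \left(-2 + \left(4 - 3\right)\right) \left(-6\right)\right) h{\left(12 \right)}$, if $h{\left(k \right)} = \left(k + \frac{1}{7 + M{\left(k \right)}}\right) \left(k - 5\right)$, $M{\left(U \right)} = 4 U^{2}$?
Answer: $- \frac{3085677}{583} \approx -5292.8$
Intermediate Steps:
$h{\left(k \right)} = \left(-5 + k\right) \left(k + \frac{1}{7 + 4 k^{2}}\right)$ ($h{\left(k \right)} = \left(k + \frac{1}{7 + 4 k^{2}}\right) \left(k - 5\right) = \left(k + \frac{1}{7 + 4 k^{2}}\right) \left(-5 + k\right) = \left(-5 + k\right) \left(k + \frac{1}{7 + 4 k^{2}}\right)$)
$\left(-69 + \left(-2 + \left(4 - 3\right)\right) \left(-6\right)\right) h{\left(12 \right)} = \left(-69 + \left(-2 + \left(4 - 3\right)\right) \left(-6\right)\right) \frac{-5 - 408 - 20 \cdot 12^{3} + 4 \cdot 12^{4} + 7 \cdot 12^{2}}{7 + 4 \cdot 12^{2}} = \left(-69 + \left(-2 + \left(4 - 3\right)\right) \left(-6\right)\right) \frac{-5 - 408 - 34560 + 4 \cdot 20736 + 7 \cdot 144}{7 + 4 \cdot 144} = \left(-69 + \left(-2 + 1\right) \left(-6\right)\right) \frac{-5 - 408 - 34560 + 82944 + 1008}{7 + 576} = \left(-69 - -6\right) \frac{1}{583} \cdot 48979 = \left(-69 + 6\right) \frac{1}{583} \cdot 48979 = \left(-63\right) \frac{48979}{583} = - \frac{3085677}{583}$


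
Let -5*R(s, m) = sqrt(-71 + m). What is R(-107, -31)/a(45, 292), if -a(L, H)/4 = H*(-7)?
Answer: -I*sqrt(102)/40880 ≈ -0.00024705*I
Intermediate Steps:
a(L, H) = 28*H (a(L, H) = -4*H*(-7) = -(-28)*H = 28*H)
R(s, m) = -sqrt(-71 + m)/5
R(-107, -31)/a(45, 292) = (-sqrt(-71 - 31)/5)/((28*292)) = -I*sqrt(102)/5/8176 = -I*sqrt(102)/5*(1/8176) = -I*sqrt(102)/40880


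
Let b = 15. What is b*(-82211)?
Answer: -1233165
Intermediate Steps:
b*(-82211) = 15*(-82211) = -1233165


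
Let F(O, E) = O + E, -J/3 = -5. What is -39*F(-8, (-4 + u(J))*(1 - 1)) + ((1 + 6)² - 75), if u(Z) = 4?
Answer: 286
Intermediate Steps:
J = 15 (J = -3*(-5) = 15)
F(O, E) = E + O
-39*F(-8, (-4 + u(J))*(1 - 1)) + ((1 + 6)² - 75) = -39*((-4 + 4)*(1 - 1) - 8) + ((1 + 6)² - 75) = -39*(0*0 - 8) + (7² - 75) = -39*(0 - 8) + (49 - 75) = -39*(-8) - 26 = 312 - 26 = 286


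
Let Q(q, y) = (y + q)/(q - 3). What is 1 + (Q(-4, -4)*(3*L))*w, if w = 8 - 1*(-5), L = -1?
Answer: -305/7 ≈ -43.571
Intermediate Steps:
Q(q, y) = (q + y)/(-3 + q)
w = 13 (w = 8 + 5 = 13)
1 + (Q(-4, -4)*(3*L))*w = 1 + (((-4 - 4)/(-3 - 4))*(3*(-1)))*13 = 1 + ((-8/(-7))*(-3))*13 = 1 + (-1/7*(-8)*(-3))*13 = 1 + ((8/7)*(-3))*13 = 1 - 24/7*13 = 1 - 312/7 = -305/7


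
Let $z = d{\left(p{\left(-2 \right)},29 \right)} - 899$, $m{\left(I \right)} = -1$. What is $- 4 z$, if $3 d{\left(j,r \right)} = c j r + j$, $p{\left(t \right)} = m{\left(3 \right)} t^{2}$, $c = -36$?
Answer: $- \frac{5900}{3} \approx -1966.7$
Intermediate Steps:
$p{\left(t \right)} = - t^{2}$
$d{\left(j,r \right)} = \frac{j}{3} - 12 j r$ ($d{\left(j,r \right)} = \frac{- 36 j r + j}{3} = \frac{j - 36 j r}{3} = \frac{j}{3} - 12 j r$)
$z = \frac{1475}{3}$ ($z = \frac{- \left(-2\right)^{2} \left(1 - 1044\right)}{3} - 899 = \frac{\left(-1\right) 4 \left(1 - 1044\right)}{3} - 899 = \frac{1}{3} \left(-4\right) \left(-1043\right) - 899 = \frac{4172}{3} - 899 = \frac{1475}{3} \approx 491.67$)
$- 4 z = \left(-4\right) \frac{1475}{3} = - \frac{5900}{3}$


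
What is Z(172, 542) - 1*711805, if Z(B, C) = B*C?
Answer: -618581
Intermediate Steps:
Z(172, 542) - 1*711805 = 172*542 - 1*711805 = 93224 - 711805 = -618581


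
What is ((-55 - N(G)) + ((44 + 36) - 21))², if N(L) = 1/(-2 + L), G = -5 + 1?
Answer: 625/36 ≈ 17.361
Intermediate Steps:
G = -4
((-55 - N(G)) + ((44 + 36) - 21))² = ((-55 - 1/(-2 - 4)) + ((44 + 36) - 21))² = ((-55 - 1/(-6)) + (80 - 21))² = ((-55 - 1*(-⅙)) + 59)² = ((-55 + ⅙) + 59)² = (-329/6 + 59)² = (25/6)² = 625/36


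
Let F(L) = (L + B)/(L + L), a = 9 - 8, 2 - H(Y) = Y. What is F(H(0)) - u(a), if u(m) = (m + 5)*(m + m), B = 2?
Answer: -11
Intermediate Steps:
H(Y) = 2 - Y
a = 1
u(m) = 2*m*(5 + m) (u(m) = (5 + m)*(2*m) = 2*m*(5 + m))
F(L) = (2 + L)/(2*L) (F(L) = (L + 2)/(L + L) = (2 + L)/((2*L)) = (1/(2*L))*(2 + L) = (2 + L)/(2*L))
F(H(0)) - u(a) = (2 + (2 - 1*0))/(2*(2 - 1*0)) - 2*(5 + 1) = (2 + (2 + 0))/(2*(2 + 0)) - 2*6 = (1/2)*(2 + 2)/2 - 1*12 = (1/2)*(1/2)*4 - 12 = 1 - 12 = -11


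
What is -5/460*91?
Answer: -91/92 ≈ -0.98913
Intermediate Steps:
-5/460*91 = -5*1/460*91 = -1/92*91 = -91/92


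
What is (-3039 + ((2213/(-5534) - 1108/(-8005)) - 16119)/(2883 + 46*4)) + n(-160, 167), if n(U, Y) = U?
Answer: -435352892124233/135867087890 ≈ -3204.3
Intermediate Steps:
(-3039 + ((2213/(-5534) - 1108/(-8005)) - 16119)/(2883 + 46*4)) + n(-160, 167) = (-3039 + ((2213/(-5534) - 1108/(-8005)) - 16119)/(2883 + 46*4)) - 160 = (-3039 + ((2213*(-1/5534) - 1108*(-1/8005)) - 16119)/(2883 + 184)) - 160 = (-3039 + ((-2213/5534 + 1108/8005) - 16119)/3067) - 160 = (-3039 + (-11583393/44299670 - 16119)*(1/3067)) - 160 = (-3039 - 714077964123/44299670*1/3067) - 160 = (-3039 - 714077964123/135867087890) - 160 = -413614158061833/135867087890 - 160 = -435352892124233/135867087890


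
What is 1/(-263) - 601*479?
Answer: -75712178/263 ≈ -2.8788e+5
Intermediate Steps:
1/(-263) - 601*479 = -1/263 - 287879 = -75712178/263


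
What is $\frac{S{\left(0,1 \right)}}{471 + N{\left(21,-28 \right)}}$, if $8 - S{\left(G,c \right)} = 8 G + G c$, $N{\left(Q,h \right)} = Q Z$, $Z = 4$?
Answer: $\frac{8}{555} \approx 0.014414$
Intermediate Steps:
$N{\left(Q,h \right)} = 4 Q$ ($N{\left(Q,h \right)} = Q 4 = 4 Q$)
$S{\left(G,c \right)} = 8 - 8 G - G c$ ($S{\left(G,c \right)} = 8 - \left(8 G + G c\right) = 8 - 8 G - G c$)
$\frac{S{\left(0,1 \right)}}{471 + N{\left(21,-28 \right)}} = \frac{8 - 0 - 0 \cdot 1}{471 + 4 \cdot 21} = \frac{8 + 0 + 0}{471 + 84} = \frac{1}{555} \cdot 8 = \frac{8}{555}$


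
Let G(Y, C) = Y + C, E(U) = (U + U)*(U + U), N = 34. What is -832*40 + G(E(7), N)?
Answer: -33050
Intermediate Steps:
E(U) = 4*U² (E(U) = (2*U)*(2*U) = 4*U²)
G(Y, C) = C + Y
-832*40 + G(E(7), N) = -832*40 + (34 + 4*7²) = -33280 + (34 + 4*49) = -33280 + (34 + 196) = -33280 + 230 = -33050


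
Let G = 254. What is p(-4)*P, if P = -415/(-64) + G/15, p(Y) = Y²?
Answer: 22481/60 ≈ 374.68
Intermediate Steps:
P = 22481/960 (P = -415/(-64) + 254/15 = -415*(-1/64) + 254*(1/15) = 415/64 + 254/15 = 22481/960 ≈ 23.418)
p(-4)*P = (-4)²*(22481/960) = 16*(22481/960) = 22481/60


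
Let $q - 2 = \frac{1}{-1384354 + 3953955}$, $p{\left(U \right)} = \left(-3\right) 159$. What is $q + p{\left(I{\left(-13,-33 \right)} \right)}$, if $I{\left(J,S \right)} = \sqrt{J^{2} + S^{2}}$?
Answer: $- \frac{1220560474}{2569601} \approx -475.0$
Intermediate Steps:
$p{\left(U \right)} = -477$
$q = \frac{5139203}{2569601}$ ($q = 2 + \frac{1}{-1384354 + 3953955} = 2 + \frac{1}{2569601} = \frac{5139203}{2569601} \approx 2.0$)
$q + p{\left(I{\left(-13,-33 \right)} \right)} = \frac{5139203}{2569601} - 477 = - \frac{1220560474}{2569601}$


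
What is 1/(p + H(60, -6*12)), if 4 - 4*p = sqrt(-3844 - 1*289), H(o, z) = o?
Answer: 976/63669 + 4*I*sqrt(4133)/63669 ≈ 0.015329 + 0.0040389*I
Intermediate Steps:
p = 1 - I*sqrt(4133)/4 (p = 1 - sqrt(-3844 - 1*289)/4 = 1 - sqrt(-3844 - 289)/4 = 1 - I*sqrt(4133)/4 ≈ 1.0 - 16.072*I)
1/(p + H(60, -6*12)) = 1/((1 - I*sqrt(4133)/4) + 60) = 1/(61 - I*sqrt(4133)/4)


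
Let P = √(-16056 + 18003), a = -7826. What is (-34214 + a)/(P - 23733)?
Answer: 166289220/93875557 + 21020*√1947/281626671 ≈ 1.7747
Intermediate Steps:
P = √1947 ≈ 44.125
(-34214 + a)/(P - 23733) = (-34214 - 7826)/(√1947 - 23733) = -42040/(-23733 + √1947)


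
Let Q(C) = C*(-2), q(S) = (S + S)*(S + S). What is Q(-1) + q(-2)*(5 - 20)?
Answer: -238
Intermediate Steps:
q(S) = 4*S² (q(S) = (2*S)*(2*S) = 4*S²)
Q(C) = -2*C
Q(-1) + q(-2)*(5 - 20) = -2*(-1) + (4*(-2)²)*(5 - 20) = 2 + (4*4)*(-15) = 2 + 16*(-15) = 2 - 240 = -238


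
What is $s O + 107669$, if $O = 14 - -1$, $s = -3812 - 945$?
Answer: $36314$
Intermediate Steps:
$s = -4757$ ($s = -3812 - 945 = -4757$)
$O = 15$ ($O = 14 + 1 = 15$)
$s O + 107669 = \left(-4757\right) 15 + 107669 = -71355 + 107669 = 36314$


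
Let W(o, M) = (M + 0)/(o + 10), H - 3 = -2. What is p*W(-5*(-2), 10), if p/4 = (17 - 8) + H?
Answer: 20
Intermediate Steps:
H = 1 (H = 3 - 2 = 1)
W(o, M) = M/(10 + o)
p = 40 (p = 4*((17 - 8) + 1) = 4*(9 + 1) = 4*10 = 40)
p*W(-5*(-2), 10) = 40*(10/(10 - 5*(-2))) = 40*(10/(10 + 10)) = 40*(10/20) = 40*(10*(1/20)) = 40*(1/2) = 20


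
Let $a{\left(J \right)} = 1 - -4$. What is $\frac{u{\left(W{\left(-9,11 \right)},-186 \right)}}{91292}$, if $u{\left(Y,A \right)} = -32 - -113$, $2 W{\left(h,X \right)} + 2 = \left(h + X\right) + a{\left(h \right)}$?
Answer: $\frac{81}{91292} \approx 0.00088726$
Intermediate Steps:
$a{\left(J \right)} = 5$ ($a{\left(J \right)} = 1 + 4 = 5$)
$W{\left(h,X \right)} = \frac{3}{2} + \frac{X}{2} + \frac{h}{2}$ ($W{\left(h,X \right)} = -1 + \frac{\left(h + X\right) + 5}{2} = -1 + \frac{\left(X + h\right) + 5}{2} = -1 + \frac{5 + X + h}{2} = -1 + \left(\frac{5}{2} + \frac{X}{2} + \frac{h}{2}\right) = \frac{3}{2} + \frac{X}{2} + \frac{h}{2}$)
$u{\left(Y,A \right)} = 81$ ($u{\left(Y,A \right)} = -32 + 113 = 81$)
$\frac{u{\left(W{\left(-9,11 \right)},-186 \right)}}{91292} = \frac{81}{91292}$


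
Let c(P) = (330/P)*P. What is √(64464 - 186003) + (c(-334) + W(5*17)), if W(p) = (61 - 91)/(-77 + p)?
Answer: 1305/4 + I*√121539 ≈ 326.25 + 348.62*I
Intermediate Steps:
c(P) = 330
W(p) = -30/(-77 + p)
√(64464 - 186003) + (c(-334) + W(5*17)) = √(64464 - 186003) + (330 - 30/(-77 + 5*17)) = √(-121539) + (330 - 30/(-77 + 85)) = I*√121539 + (330 - 30/8) = I*√121539 + (330 - 30*⅛) = I*√121539 + (330 - 15/4) = I*√121539 + 1305/4 = 1305/4 + I*√121539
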